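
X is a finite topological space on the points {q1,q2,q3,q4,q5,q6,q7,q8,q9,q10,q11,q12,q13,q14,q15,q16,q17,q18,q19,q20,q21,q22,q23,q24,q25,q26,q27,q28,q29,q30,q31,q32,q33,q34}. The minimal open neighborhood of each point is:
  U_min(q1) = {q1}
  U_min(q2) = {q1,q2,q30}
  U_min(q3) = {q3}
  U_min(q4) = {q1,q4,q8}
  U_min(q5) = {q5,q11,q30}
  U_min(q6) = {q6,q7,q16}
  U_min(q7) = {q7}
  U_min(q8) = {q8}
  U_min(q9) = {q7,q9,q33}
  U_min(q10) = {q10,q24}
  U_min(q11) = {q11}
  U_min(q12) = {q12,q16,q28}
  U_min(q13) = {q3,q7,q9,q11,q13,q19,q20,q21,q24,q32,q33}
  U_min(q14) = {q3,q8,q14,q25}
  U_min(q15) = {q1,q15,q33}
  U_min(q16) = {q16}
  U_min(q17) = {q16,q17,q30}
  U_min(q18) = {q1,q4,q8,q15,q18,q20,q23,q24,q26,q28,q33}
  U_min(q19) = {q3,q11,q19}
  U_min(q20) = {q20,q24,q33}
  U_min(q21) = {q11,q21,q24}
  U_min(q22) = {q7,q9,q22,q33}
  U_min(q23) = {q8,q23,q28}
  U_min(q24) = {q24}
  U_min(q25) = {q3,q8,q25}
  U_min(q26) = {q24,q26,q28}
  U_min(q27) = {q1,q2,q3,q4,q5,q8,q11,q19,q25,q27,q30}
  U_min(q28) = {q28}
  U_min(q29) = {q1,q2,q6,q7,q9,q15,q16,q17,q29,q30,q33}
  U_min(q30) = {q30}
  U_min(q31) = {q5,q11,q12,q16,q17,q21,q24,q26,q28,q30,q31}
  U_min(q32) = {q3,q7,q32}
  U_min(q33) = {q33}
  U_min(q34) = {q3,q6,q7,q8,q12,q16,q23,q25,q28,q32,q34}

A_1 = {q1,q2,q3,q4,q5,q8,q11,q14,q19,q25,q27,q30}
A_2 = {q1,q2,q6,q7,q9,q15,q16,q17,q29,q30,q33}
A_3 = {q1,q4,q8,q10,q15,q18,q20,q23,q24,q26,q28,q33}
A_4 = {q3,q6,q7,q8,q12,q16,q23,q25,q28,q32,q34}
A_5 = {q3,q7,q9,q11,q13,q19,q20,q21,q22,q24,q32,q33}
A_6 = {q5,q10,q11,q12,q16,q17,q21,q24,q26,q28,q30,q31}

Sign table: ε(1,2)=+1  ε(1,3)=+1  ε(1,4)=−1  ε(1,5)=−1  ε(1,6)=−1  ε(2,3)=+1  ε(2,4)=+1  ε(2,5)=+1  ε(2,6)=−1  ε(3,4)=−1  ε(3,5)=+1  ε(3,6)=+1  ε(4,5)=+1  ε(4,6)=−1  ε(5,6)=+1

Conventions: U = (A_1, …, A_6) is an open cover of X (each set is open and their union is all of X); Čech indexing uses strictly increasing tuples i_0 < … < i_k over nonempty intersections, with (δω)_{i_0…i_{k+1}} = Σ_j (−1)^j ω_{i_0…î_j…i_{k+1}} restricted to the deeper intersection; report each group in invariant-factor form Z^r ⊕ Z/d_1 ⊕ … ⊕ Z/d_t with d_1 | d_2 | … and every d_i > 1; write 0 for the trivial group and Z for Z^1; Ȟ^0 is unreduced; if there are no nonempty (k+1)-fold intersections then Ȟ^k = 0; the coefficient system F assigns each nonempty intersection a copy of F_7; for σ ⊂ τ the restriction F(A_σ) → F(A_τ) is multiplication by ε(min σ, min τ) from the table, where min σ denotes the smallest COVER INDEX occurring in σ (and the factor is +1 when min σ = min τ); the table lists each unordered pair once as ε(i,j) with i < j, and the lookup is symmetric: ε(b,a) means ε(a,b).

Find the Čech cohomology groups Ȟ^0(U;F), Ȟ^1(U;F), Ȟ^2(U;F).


cover nerve:
  A12={q1,q2,q30} A13={q1,q4,q8} A14={q3,q8,q25} A15={q3,q11,q19} A16={q5,q11,q30} A23={q1,q15,q33} A24={q6,q7,q16} A25={q7,q9,q33} A26={q16,q17,q30} A34={q8,q23,q28} A35={q20,q24,q33} A36={q10,q24,q26,q28} A45={q3,q7,q32} A46={q12,q16,q28} A56={q11,q21,q24}
  A123={q1} A126={q30} A134={q8} A145={q3} A156={q11} A235={q33} A245={q7} A246={q16} A346={q28} A356={q24}
C dims 6,15,10; δ0: rk_F7 6; δ1: rk_F7 9
Ȟ^0: (6−6)−0=0 ⇒ 0
Ȟ^1: (15−9)−6=0 ⇒ 0
Ȟ^2: (10−0)−9=1 ⇒ Z/7

Ȟ^0(U;F) ≅ 0; Ȟ^1(U;F) ≅ 0; Ȟ^2(U;F) ≅ Z/7


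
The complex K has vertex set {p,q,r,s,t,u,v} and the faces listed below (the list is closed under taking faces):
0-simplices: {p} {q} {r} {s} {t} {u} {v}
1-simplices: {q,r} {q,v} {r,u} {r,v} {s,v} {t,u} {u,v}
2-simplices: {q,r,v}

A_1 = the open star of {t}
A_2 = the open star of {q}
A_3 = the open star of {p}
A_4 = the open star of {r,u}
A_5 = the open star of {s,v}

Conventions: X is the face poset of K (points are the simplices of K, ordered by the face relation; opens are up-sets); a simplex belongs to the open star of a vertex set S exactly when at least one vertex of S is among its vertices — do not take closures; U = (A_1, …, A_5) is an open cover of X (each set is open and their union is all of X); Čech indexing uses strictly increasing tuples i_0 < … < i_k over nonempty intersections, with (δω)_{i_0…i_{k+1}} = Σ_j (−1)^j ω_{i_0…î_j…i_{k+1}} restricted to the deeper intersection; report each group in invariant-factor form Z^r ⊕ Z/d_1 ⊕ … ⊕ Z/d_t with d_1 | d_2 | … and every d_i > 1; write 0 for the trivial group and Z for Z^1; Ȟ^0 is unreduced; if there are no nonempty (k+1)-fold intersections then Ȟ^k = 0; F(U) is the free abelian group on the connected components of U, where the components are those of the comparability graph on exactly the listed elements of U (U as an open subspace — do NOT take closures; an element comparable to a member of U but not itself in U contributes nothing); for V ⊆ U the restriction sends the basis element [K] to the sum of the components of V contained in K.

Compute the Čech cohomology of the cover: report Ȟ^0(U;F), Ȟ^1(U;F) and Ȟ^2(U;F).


Ȟ^0 ≅ Z^2; Ȟ^1 ≅ Z; Ȟ^2 ≅ 0

nonempty intersections:
  A1={{t},{t,u}} A2={{q},{q,r},{q,v},{q,r,v}} A3={{p}} A4={{r},{u},{q,r},{r,u},{r,v},{t,u},{u,v},{q,r,v}} A5={{s},{v},{q,v},{r,v},{s,v},{u,v},{q,r,v}}
  A14={{t,u}} A24={{q,r},{q,r,v}} A25={{q,v},{q,r,v}} A45={{r,v},{u,v},{q,r,v}}
  A245={{q,r,v}}
components per intersection:
  A1: {{t},{t,u}}
  A2: {{q},{q,r},{q,v},{q,r,v}}
  A3: {{p}}
  A4: {{r},{u},{q,r},{r,u},{r,v},{t,u},{u,v},{q,r,v}}
  A5: {{s},{v},{q,v},{r,v},{s,v},{u,v},{q,r,v}}
  A14: {{t,u}}
  A24: {{q,r},{q,r,v}}
  A25: {{q,v},{q,r,v}}
  A45: {{r,v},{q,r,v}} {{u,v}}
  A245: {{q,r,v}}
C dims 5,5,1; δ0: rk 3, SNF 1^3; δ1: rk 1, SNF 1^1
Ȟ^0: (5−3)−0=2 ⇒ Z^2
Ȟ^1: (5−1)−3=1 ⇒ Z
Ȟ^2: (1−0)−1=0 ⇒ 0


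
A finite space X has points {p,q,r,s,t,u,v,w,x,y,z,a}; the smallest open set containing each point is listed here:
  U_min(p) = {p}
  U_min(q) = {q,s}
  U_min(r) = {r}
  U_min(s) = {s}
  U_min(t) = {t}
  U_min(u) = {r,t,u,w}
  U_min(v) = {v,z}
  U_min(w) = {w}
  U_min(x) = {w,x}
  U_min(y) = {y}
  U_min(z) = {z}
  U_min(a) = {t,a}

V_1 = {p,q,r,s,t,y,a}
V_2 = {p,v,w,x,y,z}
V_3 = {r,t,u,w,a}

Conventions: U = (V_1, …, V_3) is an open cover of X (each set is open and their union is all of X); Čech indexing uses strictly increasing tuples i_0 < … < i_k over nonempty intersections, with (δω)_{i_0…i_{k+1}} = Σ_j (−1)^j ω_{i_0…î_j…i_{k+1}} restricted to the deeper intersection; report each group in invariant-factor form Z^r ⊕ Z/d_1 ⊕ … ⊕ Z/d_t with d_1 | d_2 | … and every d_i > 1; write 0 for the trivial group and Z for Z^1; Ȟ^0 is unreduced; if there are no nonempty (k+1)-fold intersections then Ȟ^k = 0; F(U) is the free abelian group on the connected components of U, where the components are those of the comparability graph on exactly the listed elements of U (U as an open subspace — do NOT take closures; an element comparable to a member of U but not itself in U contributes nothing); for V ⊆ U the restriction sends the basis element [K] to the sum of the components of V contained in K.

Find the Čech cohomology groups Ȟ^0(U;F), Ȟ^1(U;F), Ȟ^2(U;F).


intersection data:
  V12={p,y} V13={r,t,a} V23={w}
components per intersection:
  V1: {p} {q,s} {r} {t,a} {y}
  V2: {p} {v,z} {w,x} {y}
  V3: {r,t,u,w,a}
  V12: {p} {y}
  V13: {r} {t,a}
  V23: {w}
C dims 10,5; δ0: rk 5, SNF 1^5
Ȟ^0 = (10 − 5) − 0 = 5, so Ȟ^0 ≅ Z^5
Ȟ^1 = (5 − 0) − 5 = 0, so Ȟ^1 ≅ 0
Ȟ^2 = (0 − 0) − 0 = 0, so Ȟ^2 ≅ 0

Ȟ^0 ≅ Z^5; Ȟ^1 ≅ 0; Ȟ^2 ≅ 0


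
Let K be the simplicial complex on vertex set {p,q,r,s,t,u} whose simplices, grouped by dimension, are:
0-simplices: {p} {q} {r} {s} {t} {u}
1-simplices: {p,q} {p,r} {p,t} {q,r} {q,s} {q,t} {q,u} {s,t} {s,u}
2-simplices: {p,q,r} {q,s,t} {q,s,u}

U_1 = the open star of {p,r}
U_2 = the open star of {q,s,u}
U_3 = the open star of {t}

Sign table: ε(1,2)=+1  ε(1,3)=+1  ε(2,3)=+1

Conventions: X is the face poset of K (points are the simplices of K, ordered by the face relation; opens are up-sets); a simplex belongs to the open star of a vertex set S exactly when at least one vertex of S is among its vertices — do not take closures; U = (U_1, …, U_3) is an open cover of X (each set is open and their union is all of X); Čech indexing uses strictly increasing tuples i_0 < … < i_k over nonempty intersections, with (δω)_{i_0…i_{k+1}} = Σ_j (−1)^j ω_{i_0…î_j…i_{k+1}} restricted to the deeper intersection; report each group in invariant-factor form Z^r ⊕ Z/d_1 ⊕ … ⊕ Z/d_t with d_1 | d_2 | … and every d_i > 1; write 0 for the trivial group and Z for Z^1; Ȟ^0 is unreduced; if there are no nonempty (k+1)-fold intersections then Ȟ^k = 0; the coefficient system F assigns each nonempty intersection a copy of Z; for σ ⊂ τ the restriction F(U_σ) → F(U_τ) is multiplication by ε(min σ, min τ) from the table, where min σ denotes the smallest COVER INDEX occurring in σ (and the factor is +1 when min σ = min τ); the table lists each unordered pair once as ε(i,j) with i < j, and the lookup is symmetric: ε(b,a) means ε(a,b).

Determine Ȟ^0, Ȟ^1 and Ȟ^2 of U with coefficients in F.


nerve of the cover:
  U1={{p},{r},{p,q},{p,r},{p,t},{q,r},{p,q,r}} U2={{q},{s},{u},{p,q},{q,r},{q,s},{q,t},{q,u},{s,t},{s,u},{p,q,r},{q,s,t},{q,s,u}} U3={{t},{p,t},{q,t},{s,t},{q,s,t}}
  U12={{p,q},{q,r},{p,q,r}} U13={{p,t}} U23={{q,t},{s,t},{q,s,t}}
C dims 3,3; δ0: rk 2, SNF 1^2
Ȟ^0 = (3 − 2) − 0 = 1, so Ȟ^0 ≅ Z
Ȟ^1 = (3 − 0) − 2 = 1, so Ȟ^1 ≅ Z
Ȟ^2 = (0 − 0) − 0 = 0, so Ȟ^2 ≅ 0

Ȟ^0 ≅ Z, Ȟ^1 ≅ Z and Ȟ^2 ≅ 0


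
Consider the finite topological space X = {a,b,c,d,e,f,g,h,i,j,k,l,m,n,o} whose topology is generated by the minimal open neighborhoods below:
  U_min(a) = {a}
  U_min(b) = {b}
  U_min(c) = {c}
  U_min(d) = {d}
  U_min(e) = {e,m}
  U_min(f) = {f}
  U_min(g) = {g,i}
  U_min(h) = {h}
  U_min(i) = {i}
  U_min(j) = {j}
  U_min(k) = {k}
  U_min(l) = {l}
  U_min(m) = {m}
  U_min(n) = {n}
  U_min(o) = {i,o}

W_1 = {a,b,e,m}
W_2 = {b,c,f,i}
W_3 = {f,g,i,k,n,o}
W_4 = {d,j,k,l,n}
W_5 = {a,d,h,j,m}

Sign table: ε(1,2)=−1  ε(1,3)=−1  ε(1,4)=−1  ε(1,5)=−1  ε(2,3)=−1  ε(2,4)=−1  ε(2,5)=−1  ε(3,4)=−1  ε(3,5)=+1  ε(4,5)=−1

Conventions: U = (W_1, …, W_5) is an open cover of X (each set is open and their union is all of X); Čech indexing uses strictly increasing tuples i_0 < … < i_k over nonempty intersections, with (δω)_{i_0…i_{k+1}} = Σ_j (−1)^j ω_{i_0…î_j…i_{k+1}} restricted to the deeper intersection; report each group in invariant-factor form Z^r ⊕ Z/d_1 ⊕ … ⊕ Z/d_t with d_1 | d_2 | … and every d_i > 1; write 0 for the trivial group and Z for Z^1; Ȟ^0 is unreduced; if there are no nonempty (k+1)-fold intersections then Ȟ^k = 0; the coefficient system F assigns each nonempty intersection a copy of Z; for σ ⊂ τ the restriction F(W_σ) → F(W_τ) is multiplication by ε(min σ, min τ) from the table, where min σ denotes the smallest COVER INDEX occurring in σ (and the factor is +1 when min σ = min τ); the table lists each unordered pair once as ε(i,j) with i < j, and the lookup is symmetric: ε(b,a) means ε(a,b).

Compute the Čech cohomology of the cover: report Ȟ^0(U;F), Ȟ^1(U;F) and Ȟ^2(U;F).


nonempty intersections:
  W12={b} W15={a,m} W23={f,i} W34={k,n} W45={d,j}
C dims 5,5; δ0: rk 5, SNF 1^4·2
Ȟ^0: (5−5)−0=0 ⇒ 0
Ȟ^1: (5−0)−5=0 plus torsion [2] ⇒ Z/2
Ȟ^2: (0−0)−0=0 ⇒ 0

Ȟ^0(U;F) ≅ 0, Ȟ^1(U;F) ≅ Z/2, Ȟ^2(U;F) ≅ 0


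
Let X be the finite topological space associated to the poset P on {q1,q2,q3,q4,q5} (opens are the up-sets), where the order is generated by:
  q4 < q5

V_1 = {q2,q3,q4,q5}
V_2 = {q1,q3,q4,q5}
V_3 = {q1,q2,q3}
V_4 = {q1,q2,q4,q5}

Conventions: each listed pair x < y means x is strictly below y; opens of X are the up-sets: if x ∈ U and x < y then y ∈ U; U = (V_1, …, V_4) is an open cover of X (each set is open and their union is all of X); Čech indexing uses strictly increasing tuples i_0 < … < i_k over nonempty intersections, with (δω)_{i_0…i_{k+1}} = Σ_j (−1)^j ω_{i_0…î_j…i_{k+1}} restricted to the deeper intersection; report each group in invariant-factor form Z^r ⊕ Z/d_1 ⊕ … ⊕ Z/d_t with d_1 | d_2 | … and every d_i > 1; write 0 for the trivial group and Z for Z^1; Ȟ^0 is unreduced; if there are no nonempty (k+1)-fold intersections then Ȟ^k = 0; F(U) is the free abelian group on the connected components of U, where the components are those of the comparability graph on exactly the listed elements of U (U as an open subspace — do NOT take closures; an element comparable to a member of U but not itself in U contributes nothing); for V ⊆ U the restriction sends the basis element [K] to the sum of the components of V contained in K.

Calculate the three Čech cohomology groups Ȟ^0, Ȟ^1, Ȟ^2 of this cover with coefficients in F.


Ȟ^0(U;F) ≅ Z^4, Ȟ^1(U;F) ≅ 0 and Ȟ^2(U;F) ≅ 0

nerve of the cover:
  V12={q3,q4,q5} V13={q2,q3} V14={q2,q4,q5} V23={q1,q3} V24={q1,q4,q5} V34={q1,q2}
  V123={q3} V124={q4,q5} V134={q2} V234={q1}
components per intersection:
  V1: {q2} {q3} {q4,q5}
  V2: {q1} {q3} {q4,q5}
  V3: {q1} {q2} {q3}
  V4: {q1} {q2} {q4,q5}
  V12: {q3} {q4,q5}
  V13: {q2} {q3}
  V14: {q2} {q4,q5}
  V23: {q1} {q3}
  V24: {q1} {q4,q5}
  V34: {q1} {q2}
  V123: {q3}
  V124: {q4,q5}
  V134: {q2}
  V234: {q1}
C dims 12,12,4; δ0: rk 8, SNF 1^8; δ1: rk 4, SNF 1^4
Ȟ^0 = (12 − 8) − 0 = 4, so Ȟ^0 ≅ Z^4
Ȟ^1 = (12 − 4) − 8 = 0, so Ȟ^1 ≅ 0
Ȟ^2 = (4 − 0) − 4 = 0, so Ȟ^2 ≅ 0


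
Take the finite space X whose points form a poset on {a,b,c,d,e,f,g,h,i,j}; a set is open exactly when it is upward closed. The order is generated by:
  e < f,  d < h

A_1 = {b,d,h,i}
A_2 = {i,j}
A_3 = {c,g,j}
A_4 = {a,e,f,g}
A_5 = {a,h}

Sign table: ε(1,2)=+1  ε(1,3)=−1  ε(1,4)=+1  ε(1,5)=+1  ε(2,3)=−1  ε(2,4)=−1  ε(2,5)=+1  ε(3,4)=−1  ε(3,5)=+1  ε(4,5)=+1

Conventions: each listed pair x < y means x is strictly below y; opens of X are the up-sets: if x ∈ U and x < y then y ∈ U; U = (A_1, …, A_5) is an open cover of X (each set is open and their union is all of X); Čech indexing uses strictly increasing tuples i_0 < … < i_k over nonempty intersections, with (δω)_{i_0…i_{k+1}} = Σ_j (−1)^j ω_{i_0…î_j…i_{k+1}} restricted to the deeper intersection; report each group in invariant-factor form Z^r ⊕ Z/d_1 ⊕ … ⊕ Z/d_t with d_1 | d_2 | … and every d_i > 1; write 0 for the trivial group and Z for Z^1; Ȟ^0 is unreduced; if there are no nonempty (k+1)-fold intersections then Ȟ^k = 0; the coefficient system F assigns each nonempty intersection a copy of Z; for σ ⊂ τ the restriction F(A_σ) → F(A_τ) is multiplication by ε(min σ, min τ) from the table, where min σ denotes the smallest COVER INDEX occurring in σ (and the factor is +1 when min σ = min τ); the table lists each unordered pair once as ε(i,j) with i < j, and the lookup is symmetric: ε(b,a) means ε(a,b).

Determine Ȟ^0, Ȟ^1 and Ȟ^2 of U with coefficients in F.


Ȟ^0 = Z; Ȟ^1 = Z; Ȟ^2 = 0

nonempty intersections:
  A12={i} A15={h} A23={j} A34={g} A45={a}
C dims 5,5; δ0: rk 4, SNF 1^4
Ȟ^0: (5−4)−0=1 ⇒ Z
Ȟ^1: (5−0)−4=1 ⇒ Z
Ȟ^2: (0−0)−0=0 ⇒ 0


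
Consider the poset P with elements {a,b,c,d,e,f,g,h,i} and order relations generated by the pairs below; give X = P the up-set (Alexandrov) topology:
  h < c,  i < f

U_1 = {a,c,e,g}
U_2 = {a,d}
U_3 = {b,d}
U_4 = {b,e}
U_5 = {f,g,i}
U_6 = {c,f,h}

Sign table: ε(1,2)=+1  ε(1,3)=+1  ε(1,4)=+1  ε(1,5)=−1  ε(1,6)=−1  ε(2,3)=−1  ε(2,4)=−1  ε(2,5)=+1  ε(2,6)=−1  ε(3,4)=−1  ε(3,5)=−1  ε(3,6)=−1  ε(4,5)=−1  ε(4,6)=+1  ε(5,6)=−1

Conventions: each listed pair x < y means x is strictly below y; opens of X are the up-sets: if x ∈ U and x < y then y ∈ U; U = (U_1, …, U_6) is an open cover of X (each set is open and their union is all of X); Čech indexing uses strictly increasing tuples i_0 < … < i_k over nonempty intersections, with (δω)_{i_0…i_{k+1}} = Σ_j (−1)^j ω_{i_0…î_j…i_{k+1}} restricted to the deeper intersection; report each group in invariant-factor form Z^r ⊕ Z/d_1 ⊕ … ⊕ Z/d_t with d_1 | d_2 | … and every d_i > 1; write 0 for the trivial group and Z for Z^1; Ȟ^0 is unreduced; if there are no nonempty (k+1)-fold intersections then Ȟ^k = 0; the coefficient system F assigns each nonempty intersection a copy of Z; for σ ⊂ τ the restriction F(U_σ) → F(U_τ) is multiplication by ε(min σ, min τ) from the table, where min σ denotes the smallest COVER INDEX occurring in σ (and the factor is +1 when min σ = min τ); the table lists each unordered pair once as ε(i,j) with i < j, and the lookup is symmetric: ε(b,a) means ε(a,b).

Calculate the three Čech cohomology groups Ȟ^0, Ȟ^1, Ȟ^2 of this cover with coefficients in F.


Ȟ^0 = 0,  Ȟ^1 = Z ⊕ Z/2,  Ȟ^2 = 0

cover nerve:
  U12={a} U14={e} U15={g} U16={c} U23={d} U34={b} U56={f}
C dims 6,7; δ0: rk 6, SNF 1^5·2
Ȟ^0: (6−6)−0=0 ⇒ 0
Ȟ^1: (7−0)−6=1 plus torsion [2] ⇒ Z ⊕ Z/2
Ȟ^2: (0−0)−0=0 ⇒ 0


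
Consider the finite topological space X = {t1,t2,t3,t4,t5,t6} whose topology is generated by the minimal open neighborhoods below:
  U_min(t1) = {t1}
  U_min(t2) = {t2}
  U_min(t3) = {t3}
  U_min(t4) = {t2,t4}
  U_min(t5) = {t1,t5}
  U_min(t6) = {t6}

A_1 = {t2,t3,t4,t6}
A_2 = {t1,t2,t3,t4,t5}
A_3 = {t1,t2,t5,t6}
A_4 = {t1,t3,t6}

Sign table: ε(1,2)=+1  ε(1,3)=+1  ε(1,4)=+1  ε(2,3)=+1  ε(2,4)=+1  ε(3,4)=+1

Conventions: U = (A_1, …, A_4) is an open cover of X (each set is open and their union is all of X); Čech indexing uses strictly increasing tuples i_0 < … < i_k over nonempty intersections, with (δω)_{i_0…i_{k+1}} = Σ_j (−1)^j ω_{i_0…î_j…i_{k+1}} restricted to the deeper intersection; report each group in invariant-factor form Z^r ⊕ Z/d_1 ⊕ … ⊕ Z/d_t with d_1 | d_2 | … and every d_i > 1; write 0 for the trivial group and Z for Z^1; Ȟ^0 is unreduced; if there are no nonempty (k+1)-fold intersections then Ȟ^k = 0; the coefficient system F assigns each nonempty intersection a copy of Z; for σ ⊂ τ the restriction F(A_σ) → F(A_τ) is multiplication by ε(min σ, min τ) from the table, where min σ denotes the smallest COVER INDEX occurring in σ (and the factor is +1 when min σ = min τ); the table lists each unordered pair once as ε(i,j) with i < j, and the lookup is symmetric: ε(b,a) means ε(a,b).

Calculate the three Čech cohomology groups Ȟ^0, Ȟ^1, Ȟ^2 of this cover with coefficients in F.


Ȟ^0 ≅ Z, Ȟ^1 ≅ 0 and Ȟ^2 ≅ Z

nerve of the cover:
  A12={t2,t3,t4} A13={t2,t6} A14={t3,t6} A23={t1,t2,t5} A24={t1,t3} A34={t1,t6}
  A123={t2} A124={t3} A134={t6} A234={t1}
C dims 4,6,4; δ0: rk 3, SNF 1^3; δ1: rk 3, SNF 1^3
Ȟ^0 = (4 − 3) − 0 = 1, so Ȟ^0 ≅ Z
Ȟ^1 = (6 − 3) − 3 = 0, so Ȟ^1 ≅ 0
Ȟ^2 = (4 − 0) − 3 = 1, so Ȟ^2 ≅ Z


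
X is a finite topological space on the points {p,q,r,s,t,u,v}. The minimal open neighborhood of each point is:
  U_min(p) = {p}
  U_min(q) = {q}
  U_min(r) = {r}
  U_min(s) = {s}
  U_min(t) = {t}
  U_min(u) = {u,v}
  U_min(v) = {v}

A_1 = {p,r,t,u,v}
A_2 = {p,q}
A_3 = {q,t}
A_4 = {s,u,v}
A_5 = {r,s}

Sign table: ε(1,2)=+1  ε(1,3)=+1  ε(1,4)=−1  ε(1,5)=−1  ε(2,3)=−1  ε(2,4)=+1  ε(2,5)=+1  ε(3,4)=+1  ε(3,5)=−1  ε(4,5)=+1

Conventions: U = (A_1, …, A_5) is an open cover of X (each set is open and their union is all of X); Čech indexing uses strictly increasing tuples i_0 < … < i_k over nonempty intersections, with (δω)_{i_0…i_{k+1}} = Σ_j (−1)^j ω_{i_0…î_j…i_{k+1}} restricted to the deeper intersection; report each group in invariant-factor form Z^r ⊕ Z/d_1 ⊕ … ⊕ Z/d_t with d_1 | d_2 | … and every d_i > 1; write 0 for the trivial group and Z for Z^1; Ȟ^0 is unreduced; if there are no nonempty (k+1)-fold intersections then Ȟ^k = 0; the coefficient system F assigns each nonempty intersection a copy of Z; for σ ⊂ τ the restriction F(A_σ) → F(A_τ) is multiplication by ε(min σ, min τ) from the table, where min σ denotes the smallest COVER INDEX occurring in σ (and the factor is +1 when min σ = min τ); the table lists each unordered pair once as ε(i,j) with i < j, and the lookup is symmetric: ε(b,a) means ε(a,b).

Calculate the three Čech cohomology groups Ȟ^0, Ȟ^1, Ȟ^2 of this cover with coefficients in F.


Ȟ^0 = 0,  Ȟ^1 = Z ⊕ Z/2,  Ȟ^2 = 0

intersection data:
  A12={p} A13={t} A14={u,v} A15={r} A23={q} A45={s}
C dims 5,6; δ0: rk 5, SNF 1^4·2
Ȟ^0 = (5 − 5) − 0 = 0, so Ȟ^0 ≅ 0
Ȟ^1 = (6 − 0) − 5 = 1 plus torsion [2], so Ȟ^1 ≅ Z ⊕ Z/2
Ȟ^2 = (0 − 0) − 0 = 0, so Ȟ^2 ≅ 0


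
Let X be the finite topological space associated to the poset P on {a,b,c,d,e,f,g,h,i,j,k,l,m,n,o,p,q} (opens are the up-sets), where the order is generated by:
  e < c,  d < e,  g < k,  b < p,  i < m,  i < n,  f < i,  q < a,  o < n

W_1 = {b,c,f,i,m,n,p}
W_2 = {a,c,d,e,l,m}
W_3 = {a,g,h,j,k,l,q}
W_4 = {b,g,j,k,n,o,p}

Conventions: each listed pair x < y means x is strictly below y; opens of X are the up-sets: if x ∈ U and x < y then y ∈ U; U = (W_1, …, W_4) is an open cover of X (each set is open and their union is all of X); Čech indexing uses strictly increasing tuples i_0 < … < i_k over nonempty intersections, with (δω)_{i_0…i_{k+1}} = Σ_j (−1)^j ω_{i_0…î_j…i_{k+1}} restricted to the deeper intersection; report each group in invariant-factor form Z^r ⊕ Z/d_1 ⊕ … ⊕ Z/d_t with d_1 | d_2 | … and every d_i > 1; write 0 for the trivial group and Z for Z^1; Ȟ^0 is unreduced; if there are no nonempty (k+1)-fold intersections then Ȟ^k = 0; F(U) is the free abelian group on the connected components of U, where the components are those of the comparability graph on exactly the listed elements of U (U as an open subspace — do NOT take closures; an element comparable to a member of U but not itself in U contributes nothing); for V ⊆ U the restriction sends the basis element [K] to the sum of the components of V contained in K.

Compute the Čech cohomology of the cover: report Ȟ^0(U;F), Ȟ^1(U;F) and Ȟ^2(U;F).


nerve simplices:
  W12={c,m} W14={b,n,p} W23={a,l} W34={g,j,k}
components per intersection:
  W1: {b,p} {c} {f,i,m,n}
  W2: {a} {c,d,e} {l} {m}
  W3: {a,q} {g,k} {h} {j} {l}
  W4: {b,p} {g,k} {j} {n,o}
  W12: {c} {m}
  W14: {b,p} {n}
  W23: {a} {l}
  W34: {g,k} {j}
C dims 16,8; δ0: rk 8, SNF 1^8
degree 0: 16−8−0 = 8 → Ȟ^0 ≅ Z^8
degree 1: 8−0−8 = 0 → Ȟ^1 ≅ 0
degree 2: 0−0−0 = 0 → Ȟ^2 ≅ 0

Ȟ^0 ≅ Z^8, Ȟ^1 ≅ 0, Ȟ^2 ≅ 0


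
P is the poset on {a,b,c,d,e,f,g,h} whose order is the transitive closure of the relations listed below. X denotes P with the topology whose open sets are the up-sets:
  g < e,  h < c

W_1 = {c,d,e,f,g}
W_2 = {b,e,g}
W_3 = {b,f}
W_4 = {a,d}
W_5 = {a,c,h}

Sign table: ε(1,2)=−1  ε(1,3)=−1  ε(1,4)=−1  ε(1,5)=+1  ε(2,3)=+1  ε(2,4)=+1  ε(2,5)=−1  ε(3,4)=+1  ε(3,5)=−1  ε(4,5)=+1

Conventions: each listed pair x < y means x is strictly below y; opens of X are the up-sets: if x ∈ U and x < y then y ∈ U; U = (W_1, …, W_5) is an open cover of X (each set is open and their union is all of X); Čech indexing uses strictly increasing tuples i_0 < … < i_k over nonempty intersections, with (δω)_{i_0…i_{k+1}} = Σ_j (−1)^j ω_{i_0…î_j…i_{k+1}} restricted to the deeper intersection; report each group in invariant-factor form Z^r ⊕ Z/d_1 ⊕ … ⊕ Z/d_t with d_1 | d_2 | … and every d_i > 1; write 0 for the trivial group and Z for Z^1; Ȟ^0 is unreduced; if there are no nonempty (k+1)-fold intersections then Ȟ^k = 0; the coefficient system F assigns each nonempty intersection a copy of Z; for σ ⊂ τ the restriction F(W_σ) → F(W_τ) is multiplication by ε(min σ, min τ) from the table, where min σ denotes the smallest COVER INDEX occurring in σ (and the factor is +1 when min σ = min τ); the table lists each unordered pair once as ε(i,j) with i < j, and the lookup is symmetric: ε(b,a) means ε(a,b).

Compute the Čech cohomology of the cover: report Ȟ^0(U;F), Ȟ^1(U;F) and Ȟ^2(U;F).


Ȟ^0 ≅ 0, Ȟ^1 ≅ Z ⊕ Z/2, Ȟ^2 ≅ 0

nerve of the cover:
  W12={e,g} W13={f} W14={d} W15={c} W23={b} W45={a}
C dims 5,6; δ0: rk 5, SNF 1^4·2
Ȟ^0 = (5 − 5) − 0 = 0, so Ȟ^0 ≅ 0
Ȟ^1 = (6 − 0) − 5 = 1 plus torsion [2], so Ȟ^1 ≅ Z ⊕ Z/2
Ȟ^2 = (0 − 0) − 0 = 0, so Ȟ^2 ≅ 0


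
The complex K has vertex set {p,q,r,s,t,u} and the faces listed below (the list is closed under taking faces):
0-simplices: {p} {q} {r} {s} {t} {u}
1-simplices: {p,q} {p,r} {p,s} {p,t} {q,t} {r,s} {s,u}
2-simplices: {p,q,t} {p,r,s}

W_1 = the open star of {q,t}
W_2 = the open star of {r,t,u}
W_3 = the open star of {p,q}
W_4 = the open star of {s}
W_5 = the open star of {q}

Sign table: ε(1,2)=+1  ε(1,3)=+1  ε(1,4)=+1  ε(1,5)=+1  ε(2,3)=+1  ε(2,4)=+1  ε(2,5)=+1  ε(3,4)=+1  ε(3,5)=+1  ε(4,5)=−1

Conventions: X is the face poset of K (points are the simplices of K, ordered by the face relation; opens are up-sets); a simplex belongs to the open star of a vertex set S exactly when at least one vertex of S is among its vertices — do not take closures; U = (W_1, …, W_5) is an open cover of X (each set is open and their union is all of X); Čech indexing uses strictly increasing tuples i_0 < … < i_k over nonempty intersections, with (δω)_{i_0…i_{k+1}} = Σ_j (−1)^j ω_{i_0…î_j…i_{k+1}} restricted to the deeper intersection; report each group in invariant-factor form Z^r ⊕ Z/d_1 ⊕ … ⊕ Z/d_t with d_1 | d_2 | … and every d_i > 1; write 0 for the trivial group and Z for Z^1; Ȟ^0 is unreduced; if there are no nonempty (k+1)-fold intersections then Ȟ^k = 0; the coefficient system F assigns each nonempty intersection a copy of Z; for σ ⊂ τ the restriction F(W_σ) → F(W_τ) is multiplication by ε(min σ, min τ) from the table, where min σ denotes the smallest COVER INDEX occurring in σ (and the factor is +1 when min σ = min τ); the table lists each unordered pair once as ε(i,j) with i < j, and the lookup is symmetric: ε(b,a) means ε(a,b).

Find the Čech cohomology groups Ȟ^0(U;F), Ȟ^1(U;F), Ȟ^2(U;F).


cover nerve:
  W1={{q},{t},{p,q},{p,t},{q,t},{p,q,t}} W2={{r},{t},{u},{p,r},{p,t},{q,t},{r,s},{s,u},{p,q,t},{p,r,s}} W3={{p},{q},{p,q},{p,r},{p,s},{p,t},{q,t},{p,q,t},{p,r,s}} W4={{s},{p,s},{r,s},{s,u},{p,r,s}} W5={{q},{p,q},{q,t},{p,q,t}}
  W12={{t},{p,t},{q,t},{p,q,t}} W13={{q},{p,q},{p,t},{q,t},{p,q,t}} W15={{q},{p,q},{q,t},{p,q,t}} W23={{p,r},{p,t},{q,t},{p,q,t},{p,r,s}} W24={{r,s},{s,u},{p,r,s}} W25={{q,t},{p,q,t}} W34={{p,s},{p,r,s}} W35={{q},{p,q},{q,t},{p,q,t}}
  W123={{p,t},{q,t},{p,q,t}} W125={{q,t},{p,q,t}} W135={{q},{p,q},{q,t},{p,q,t}} W234={{p,r,s}} W235={{q,t},{p,q,t}}
  W1235={{q,t},{p,q,t}}
C dims 5,8,5,1; δ0: rk 4, SNF 1^4; δ1: rk 4, SNF 1^4; δ2: rk 1, SNF 1^1
Ȟ^0: (5−4)−0=1 ⇒ Z
Ȟ^1: (8−4)−4=0 ⇒ 0
Ȟ^2: (5−1)−4=0 ⇒ 0

Ȟ^0 = Z, Ȟ^1 = 0 and Ȟ^2 = 0


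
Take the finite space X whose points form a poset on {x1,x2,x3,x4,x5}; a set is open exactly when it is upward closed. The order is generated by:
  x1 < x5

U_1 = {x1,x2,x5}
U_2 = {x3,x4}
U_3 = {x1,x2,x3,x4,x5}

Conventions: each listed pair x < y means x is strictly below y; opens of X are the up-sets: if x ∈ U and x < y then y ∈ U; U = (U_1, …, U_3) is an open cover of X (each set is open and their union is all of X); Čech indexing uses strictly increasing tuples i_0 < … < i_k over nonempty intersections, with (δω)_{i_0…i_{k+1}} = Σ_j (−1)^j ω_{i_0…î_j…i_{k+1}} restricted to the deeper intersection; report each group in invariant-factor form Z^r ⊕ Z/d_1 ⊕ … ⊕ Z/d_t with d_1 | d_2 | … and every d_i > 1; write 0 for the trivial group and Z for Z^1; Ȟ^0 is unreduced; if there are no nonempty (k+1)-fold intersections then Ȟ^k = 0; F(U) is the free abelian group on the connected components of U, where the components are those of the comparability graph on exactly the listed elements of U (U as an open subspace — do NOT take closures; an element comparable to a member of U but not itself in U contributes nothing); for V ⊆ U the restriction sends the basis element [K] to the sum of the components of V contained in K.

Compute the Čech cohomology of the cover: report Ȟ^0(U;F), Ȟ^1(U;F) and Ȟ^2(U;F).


intersection data:
  U13={x1,x2,x5} U23={x3,x4}
components per intersection:
  U1: {x1,x5} {x2}
  U2: {x3} {x4}
  U3: {x1,x5} {x2} {x3} {x4}
  U13: {x1,x5} {x2}
  U23: {x3} {x4}
C dims 8,4; δ0: rk 4, SNF 1^4
Ȟ^0 = (8 − 4) − 0 = 4, so Ȟ^0 ≅ Z^4
Ȟ^1 = (4 − 0) − 4 = 0, so Ȟ^1 ≅ 0
Ȟ^2 = (0 − 0) − 0 = 0, so Ȟ^2 ≅ 0

Ȟ^0 = Z^4; Ȟ^1 = 0; Ȟ^2 = 0


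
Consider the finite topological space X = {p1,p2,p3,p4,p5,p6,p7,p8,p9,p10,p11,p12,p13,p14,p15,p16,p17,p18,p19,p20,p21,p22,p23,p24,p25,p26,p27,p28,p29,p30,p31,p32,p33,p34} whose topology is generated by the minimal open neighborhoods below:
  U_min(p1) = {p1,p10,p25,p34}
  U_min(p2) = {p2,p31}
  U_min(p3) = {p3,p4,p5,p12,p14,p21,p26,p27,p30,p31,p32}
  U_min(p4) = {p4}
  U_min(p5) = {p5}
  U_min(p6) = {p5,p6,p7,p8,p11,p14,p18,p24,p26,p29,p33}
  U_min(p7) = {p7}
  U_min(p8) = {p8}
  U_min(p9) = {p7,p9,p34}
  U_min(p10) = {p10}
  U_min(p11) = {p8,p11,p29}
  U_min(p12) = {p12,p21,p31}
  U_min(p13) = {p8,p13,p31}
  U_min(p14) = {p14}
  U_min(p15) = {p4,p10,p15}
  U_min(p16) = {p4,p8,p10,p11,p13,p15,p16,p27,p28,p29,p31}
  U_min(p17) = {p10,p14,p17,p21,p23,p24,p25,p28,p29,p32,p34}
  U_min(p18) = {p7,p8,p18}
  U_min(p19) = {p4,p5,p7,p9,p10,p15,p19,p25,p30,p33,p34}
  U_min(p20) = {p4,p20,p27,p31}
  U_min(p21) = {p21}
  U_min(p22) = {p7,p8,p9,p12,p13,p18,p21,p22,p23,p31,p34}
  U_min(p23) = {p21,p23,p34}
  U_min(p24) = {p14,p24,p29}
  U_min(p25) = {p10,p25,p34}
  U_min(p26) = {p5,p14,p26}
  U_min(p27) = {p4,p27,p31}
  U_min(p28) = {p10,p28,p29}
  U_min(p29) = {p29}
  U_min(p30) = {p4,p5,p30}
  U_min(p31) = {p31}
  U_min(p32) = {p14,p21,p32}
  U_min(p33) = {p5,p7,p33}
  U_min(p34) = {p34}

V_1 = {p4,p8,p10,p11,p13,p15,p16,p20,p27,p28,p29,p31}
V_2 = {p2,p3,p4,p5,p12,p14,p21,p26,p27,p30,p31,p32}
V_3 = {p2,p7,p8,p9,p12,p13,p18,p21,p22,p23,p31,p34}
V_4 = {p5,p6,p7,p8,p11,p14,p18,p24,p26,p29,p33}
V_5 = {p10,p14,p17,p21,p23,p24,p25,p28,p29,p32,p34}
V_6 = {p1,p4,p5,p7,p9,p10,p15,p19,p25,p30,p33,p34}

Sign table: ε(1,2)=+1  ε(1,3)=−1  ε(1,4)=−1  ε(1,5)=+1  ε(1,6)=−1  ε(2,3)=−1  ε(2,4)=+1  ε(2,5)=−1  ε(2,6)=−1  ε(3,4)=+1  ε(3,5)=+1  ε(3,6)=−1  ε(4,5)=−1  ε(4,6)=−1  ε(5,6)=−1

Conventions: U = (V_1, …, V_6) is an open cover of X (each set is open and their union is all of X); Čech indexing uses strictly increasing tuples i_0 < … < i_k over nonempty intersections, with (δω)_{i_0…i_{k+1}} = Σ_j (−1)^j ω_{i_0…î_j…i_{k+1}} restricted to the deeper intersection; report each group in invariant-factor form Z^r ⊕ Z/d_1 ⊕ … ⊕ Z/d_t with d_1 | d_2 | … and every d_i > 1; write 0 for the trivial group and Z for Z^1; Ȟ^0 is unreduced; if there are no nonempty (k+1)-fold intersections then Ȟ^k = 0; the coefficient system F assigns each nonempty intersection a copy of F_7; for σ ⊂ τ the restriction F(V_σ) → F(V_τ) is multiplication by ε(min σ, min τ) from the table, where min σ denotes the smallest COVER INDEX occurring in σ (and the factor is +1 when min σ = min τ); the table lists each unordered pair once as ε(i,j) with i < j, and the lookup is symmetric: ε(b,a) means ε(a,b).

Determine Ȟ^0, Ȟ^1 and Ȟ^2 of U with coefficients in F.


Ȟ^0 ≅ 0; Ȟ^1 ≅ 0; Ȟ^2 ≅ Z/7

nonempty overlaps:
  V12={p4,p27,p31} V13={p8,p13,p31} V14={p8,p11,p29} V15={p10,p28,p29} V16={p4,p10,p15} V23={p2,p12,p21,p31} V24={p5,p14,p26} V25={p14,p21,p32} V26={p4,p5,p30} V34={p7,p8,p18} V35={p21,p23,p34} V36={p7,p9,p34} V45={p14,p24,p29} V46={p5,p7,p33} V56={p10,p25,p34}
  V123={p31} V126={p4} V134={p8} V145={p29} V156={p10} V235={p21} V245={p14} V246={p5} V346={p7} V356={p34}
C dims 6,15,10; δ0: rk_F7 6; δ1: rk_F7 9
degree 0: 6−6−0 = 0 → Ȟ^0 ≅ 0
degree 1: 15−9−6 = 0 → Ȟ^1 ≅ 0
degree 2: 10−0−9 = 1 → Ȟ^2 ≅ Z/7


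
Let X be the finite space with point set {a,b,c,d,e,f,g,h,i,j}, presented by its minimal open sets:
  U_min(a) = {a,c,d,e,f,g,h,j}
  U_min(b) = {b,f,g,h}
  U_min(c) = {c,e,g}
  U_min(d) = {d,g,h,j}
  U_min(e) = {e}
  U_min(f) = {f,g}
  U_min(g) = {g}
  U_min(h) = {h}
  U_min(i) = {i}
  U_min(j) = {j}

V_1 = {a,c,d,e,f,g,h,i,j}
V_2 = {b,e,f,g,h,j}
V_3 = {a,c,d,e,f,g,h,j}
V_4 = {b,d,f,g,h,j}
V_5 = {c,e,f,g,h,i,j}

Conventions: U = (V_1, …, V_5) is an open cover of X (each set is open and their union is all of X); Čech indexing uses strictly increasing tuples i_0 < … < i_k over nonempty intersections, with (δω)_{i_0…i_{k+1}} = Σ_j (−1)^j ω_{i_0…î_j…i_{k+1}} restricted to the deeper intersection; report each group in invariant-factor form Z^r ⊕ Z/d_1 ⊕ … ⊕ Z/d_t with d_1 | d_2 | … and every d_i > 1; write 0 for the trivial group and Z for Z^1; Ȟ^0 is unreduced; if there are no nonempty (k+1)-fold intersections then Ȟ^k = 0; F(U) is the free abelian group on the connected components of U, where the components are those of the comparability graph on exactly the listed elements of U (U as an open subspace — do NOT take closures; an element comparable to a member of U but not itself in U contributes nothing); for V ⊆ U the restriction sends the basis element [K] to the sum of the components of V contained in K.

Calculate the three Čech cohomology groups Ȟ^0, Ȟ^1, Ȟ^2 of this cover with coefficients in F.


cover nerve:
  V12={e,f,g,h,j} V13={a,c,d,e,f,g,h,j} V14={d,f,g,h,j} V15={c,e,f,g,h,i,j} V23={e,f,g,h,j} V24={b,f,g,h,j} V25={e,f,g,h,j} V34={d,f,g,h,j} V35={c,e,f,g,h,j} V45={f,g,h,j}
  V123={e,f,g,h,j} V124={f,g,h,j} V125={e,f,g,h,j} V134={d,f,g,h,j} V135={c,e,f,g,h,j} V145={f,g,h,j} V234={f,g,h,j} V235={e,f,g,h,j} V245={f,g,h,j} V345={f,g,h,j}
  V1234={f,g,h,j} V1235={e,f,g,h,j} V1245={f,g,h,j} V1345={f,g,h,j} V2345={f,g,h,j}
  V12345={f,g,h,j}
components per intersection:
  V1: {a,c,d,e,f,g,h,j} {i}
  V2: {b,f,g,h} {e} {j}
  V3: {a,c,d,e,f,g,h,j}
  V4: {b,d,f,g,h,j}
  V5: {c,e,f,g} {h} {i} {j}
  V12: {e} {f,g} {h} {j}
  V13: {a,c,d,e,f,g,h,j}
  V14: {d,f,g,h,j}
  V15: {c,e,f,g} {h} {i} {j}
  V23: {e} {f,g} {h} {j}
  V24: {b,f,g,h} {j}
  V25: {e} {f,g} {h} {j}
  V34: {d,f,g,h,j}
  V35: {c,e,f,g} {h} {j}
  V45: {f,g} {h} {j}
  V123: {e} {f,g} {h} {j}
  V124: {f,g} {h} {j}
  V125: {e} {f,g} {h} {j}
  V134: {d,f,g,h,j}
  V135: {c,e,f,g} {h} {j}
  V145: {f,g} {h} {j}
  V234: {f,g} {h} {j}
  V235: {e} {f,g} {h} {j}
  V245: {f,g} {h} {j}
  V345: {f,g} {h} {j}
  V1234: {f,g} {h} {j}
  V1235: {e} {f,g} {h} {j}
  V1245: {f,g} {h} {j}
  V1345: {f,g} {h} {j}
  V2345: {f,g} {h} {j}
  V12345: {f,g} {h} {j}
C dims 11,27,31,16; δ0: rk 9, SNF 1^9; δ1: rk 18, SNF 1^18; δ2: rk 13, SNF 1^13
Ȟ^0: (11−9)−0=2 ⇒ Z^2
Ȟ^1: (27−18)−9=0 ⇒ 0
Ȟ^2: (31−13)−18=0 ⇒ 0

Ȟ^0(U;F) ≅ Z^2; Ȟ^1(U;F) ≅ 0; Ȟ^2(U;F) ≅ 0


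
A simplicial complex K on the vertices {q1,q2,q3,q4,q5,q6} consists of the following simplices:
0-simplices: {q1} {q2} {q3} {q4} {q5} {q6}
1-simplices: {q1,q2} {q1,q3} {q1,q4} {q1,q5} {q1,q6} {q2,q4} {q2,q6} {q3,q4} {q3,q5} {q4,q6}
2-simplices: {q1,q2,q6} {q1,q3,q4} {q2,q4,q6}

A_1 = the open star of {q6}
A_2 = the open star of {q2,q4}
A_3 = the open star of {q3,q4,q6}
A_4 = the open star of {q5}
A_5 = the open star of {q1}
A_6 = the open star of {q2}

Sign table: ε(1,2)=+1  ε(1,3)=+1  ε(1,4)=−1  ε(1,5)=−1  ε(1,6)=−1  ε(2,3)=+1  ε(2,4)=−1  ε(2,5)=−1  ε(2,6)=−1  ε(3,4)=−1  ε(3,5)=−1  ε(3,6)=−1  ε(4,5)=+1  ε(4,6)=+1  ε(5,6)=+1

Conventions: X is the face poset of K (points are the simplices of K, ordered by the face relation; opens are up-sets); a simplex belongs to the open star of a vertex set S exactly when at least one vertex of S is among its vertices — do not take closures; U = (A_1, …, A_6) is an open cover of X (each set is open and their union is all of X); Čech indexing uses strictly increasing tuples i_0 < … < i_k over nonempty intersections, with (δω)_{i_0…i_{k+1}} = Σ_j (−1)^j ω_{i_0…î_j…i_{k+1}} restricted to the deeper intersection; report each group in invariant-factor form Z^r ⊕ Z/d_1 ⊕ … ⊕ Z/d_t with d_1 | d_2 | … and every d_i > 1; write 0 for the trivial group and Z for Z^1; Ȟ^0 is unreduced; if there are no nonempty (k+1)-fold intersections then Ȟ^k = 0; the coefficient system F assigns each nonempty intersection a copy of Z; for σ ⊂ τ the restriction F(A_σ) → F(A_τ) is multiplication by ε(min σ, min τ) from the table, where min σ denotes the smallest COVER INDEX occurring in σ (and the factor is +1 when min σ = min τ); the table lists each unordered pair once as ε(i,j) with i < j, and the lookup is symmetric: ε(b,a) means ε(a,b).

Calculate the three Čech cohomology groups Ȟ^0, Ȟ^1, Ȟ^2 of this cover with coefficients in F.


Ȟ^0 ≅ Z,  Ȟ^1 ≅ Z,  Ȟ^2 ≅ 0

nerve of the cover:
  A1={{q6},{q1,q6},{q2,q6},{q4,q6},{q1,q2,q6},{q2,q4,q6}} A2={{q2},{q4},{q1,q2},{q1,q4},{q2,q4},{q2,q6},{q3,q4},{q4,q6},{q1,q2,q6},{q1,q3,q4},{q2,q4,q6}} A3={{q3},{q4},{q6},{q1,q3},{q1,q4},{q1,q6},{q2,q4},{q2,q6},{q3,q4},{q3,q5},{q4,q6},{q1,q2,q6},{q1,q3,q4},{q2,q4,q6}} A4={{q5},{q1,q5},{q3,q5}} A5={{q1},{q1,q2},{q1,q3},{q1,q4},{q1,q5},{q1,q6},{q1,q2,q6},{q1,q3,q4}} A6={{q2},{q1,q2},{q2,q4},{q2,q6},{q1,q2,q6},{q2,q4,q6}}
  A12={{q2,q6},{q4,q6},{q1,q2,q6},{q2,q4,q6}} A13={{q6},{q1,q6},{q2,q6},{q4,q6},{q1,q2,q6},{q2,q4,q6}} A15={{q1,q6},{q1,q2,q6}} A16={{q2,q6},{q1,q2,q6},{q2,q4,q6}} A23={{q4},{q1,q4},{q2,q4},{q2,q6},{q3,q4},{q4,q6},{q1,q2,q6},{q1,q3,q4},{q2,q4,q6}} A25={{q1,q2},{q1,q4},{q1,q2,q6},{q1,q3,q4}} A26={{q2},{q1,q2},{q2,q4},{q2,q6},{q1,q2,q6},{q2,q4,q6}} A34={{q3,q5}} A35={{q1,q3},{q1,q4},{q1,q6},{q1,q2,q6},{q1,q3,q4}} A36={{q2,q4},{q2,q6},{q1,q2,q6},{q2,q4,q6}} A45={{q1,q5}} A56={{q1,q2},{q1,q2,q6}}
  A123={{q2,q6},{q4,q6},{q1,q2,q6},{q2,q4,q6}} A125={{q1,q2,q6}} A126={{q2,q6},{q1,q2,q6},{q2,q4,q6}} A135={{q1,q6},{q1,q2,q6}} A136={{q2,q6},{q1,q2,q6},{q2,q4,q6}} A156={{q1,q2,q6}} A235={{q1,q4},{q1,q2,q6},{q1,q3,q4}} A236={{q2,q4},{q2,q6},{q1,q2,q6},{q2,q4,q6}} A256={{q1,q2},{q1,q2,q6}} A356={{q1,q2,q6}}
  A1235={{q1,q2,q6}} A1236={{q2,q6},{q1,q2,q6},{q2,q4,q6}} A1256={{q1,q2,q6}} A1356={{q1,q2,q6}} A2356={{q1,q2,q6}}
  A12356={{q1,q2,q6}}
C dims 6,12,10,5; δ0: rk 5, SNF 1^5; δ1: rk 6, SNF 1^6; δ2: rk 4, SNF 1^4
Ȟ^0 = (6 − 5) − 0 = 1, so Ȟ^0 ≅ Z
Ȟ^1 = (12 − 6) − 5 = 1, so Ȟ^1 ≅ Z
Ȟ^2 = (10 − 4) − 6 = 0, so Ȟ^2 ≅ 0


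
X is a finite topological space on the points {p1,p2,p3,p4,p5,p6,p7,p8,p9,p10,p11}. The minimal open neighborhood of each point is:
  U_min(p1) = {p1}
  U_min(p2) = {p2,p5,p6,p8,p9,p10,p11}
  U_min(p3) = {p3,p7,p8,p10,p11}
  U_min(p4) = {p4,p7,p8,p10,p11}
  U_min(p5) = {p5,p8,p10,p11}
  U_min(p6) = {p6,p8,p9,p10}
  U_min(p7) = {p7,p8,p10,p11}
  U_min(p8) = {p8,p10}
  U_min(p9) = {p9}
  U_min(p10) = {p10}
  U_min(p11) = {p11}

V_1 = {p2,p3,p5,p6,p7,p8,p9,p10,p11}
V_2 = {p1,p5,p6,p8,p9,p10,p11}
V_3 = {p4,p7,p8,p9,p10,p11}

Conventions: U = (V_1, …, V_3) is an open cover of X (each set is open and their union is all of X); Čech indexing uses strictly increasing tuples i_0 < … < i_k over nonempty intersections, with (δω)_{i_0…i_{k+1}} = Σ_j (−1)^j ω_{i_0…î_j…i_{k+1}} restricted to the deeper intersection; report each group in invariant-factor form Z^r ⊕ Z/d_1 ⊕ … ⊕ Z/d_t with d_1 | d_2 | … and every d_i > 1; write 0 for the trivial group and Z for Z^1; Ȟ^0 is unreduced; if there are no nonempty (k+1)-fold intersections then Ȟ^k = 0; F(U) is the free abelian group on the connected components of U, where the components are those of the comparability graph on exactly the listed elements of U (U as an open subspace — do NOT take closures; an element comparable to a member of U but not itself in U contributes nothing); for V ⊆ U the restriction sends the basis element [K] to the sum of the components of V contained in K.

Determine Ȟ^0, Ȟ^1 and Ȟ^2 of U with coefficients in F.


nerve simplices:
  V12={p5,p6,p8,p9,p10,p11} V13={p7,p8,p9,p10,p11} V23={p8,p9,p10,p11}
  V123={p8,p9,p10,p11}
components per intersection:
  V1: {p2,p3,p5,p6,p7,p8,p9,p10,p11}
  V2: {p1} {p5,p6,p8,p9,p10,p11}
  V3: {p4,p7,p8,p10,p11} {p9}
  V12: {p5,p6,p8,p9,p10,p11}
  V13: {p7,p8,p10,p11} {p9}
  V23: {p8,p10} {p9} {p11}
  V123: {p8,p10} {p9} {p11}
C dims 5,6,3; δ0: rk 3, SNF 1^3; δ1: rk 3, SNF 1^3
degree 0: 5−3−0 = 2 → Ȟ^0 ≅ Z^2
degree 1: 6−3−3 = 0 → Ȟ^1 ≅ 0
degree 2: 3−0−3 = 0 → Ȟ^2 ≅ 0

Ȟ^0(U;F) ≅ Z^2, Ȟ^1(U;F) ≅ 0 and Ȟ^2(U;F) ≅ 0
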